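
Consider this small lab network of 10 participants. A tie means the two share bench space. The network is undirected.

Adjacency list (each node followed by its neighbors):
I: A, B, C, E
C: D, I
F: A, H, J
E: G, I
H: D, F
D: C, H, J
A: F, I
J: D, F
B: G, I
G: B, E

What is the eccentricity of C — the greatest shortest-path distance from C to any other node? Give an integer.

Distances from C: A:2, B:2, D:1, E:2, F:3, G:3, H:2, I:1, J:2.
The largest is 3 (to F and G), so the eccentricity of C is 3.

3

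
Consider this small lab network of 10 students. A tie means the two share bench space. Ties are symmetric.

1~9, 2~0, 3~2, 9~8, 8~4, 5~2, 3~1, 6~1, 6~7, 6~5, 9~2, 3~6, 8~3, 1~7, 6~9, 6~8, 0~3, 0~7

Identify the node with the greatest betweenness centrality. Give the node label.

6

Unnormalized betweenness of each node: 0:4/3, 1:13/12, 2:13/4, 3:11/2, 4:0, 5:1/3, 6:35/4, 7:1, 8:33/4, 9:5/2.
6 has the largest value, 35/4, making it the main broker — the node through which the most shortest paths run.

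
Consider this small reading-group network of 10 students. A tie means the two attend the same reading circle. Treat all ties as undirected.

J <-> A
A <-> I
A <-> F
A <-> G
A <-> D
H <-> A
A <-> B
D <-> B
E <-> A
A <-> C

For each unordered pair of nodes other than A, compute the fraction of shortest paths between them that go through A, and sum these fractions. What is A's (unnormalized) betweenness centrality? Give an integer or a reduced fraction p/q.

35

Pairs whose geodesics pass through A — G–H: 1; G–B: 1; G–F: 1; G–D: 1; G–C: 1; G–I: 1; G–J: 1; G–E: 1; H–B: 1; H–F: 1; H–D: 1; H–C: 1; H–I: 1; H–J: 1 … (+21 more pairs).
All other pairs contribute 0.
Summing the contributions gives betweenness(A) = 35.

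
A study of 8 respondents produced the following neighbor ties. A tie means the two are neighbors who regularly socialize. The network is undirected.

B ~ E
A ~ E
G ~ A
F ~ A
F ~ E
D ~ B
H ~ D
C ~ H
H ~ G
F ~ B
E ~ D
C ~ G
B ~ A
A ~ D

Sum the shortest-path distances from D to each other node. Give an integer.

Distances from D: A:1, B:1, C:2, E:1, F:2, G:2, H:1.
Sum = 1 + 1 + 2 + 1 + 2 + 2 + 1 = 10.

10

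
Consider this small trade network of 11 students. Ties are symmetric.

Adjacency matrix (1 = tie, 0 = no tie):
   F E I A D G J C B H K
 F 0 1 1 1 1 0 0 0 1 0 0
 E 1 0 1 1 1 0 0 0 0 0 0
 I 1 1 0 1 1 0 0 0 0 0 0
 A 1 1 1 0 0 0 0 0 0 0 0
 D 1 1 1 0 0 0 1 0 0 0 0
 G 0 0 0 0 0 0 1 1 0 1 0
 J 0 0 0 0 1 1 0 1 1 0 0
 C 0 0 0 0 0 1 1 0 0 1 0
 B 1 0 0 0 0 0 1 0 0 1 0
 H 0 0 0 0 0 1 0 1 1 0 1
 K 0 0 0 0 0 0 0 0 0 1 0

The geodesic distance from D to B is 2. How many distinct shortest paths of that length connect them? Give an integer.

2

The shortest distance is 2. The length-2 paths are: D–F–B; D–J–B.
That gives 2 distinct shortest paths.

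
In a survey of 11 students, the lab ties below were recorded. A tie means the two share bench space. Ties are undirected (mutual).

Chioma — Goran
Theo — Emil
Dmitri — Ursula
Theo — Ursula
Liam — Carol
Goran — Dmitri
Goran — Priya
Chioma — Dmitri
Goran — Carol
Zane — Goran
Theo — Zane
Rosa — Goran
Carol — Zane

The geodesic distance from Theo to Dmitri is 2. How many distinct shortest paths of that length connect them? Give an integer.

1

The shortest distance is 2, and the only length-2 path is Theo–Ursula–Dmitri. So there is exactly 1 shortest path.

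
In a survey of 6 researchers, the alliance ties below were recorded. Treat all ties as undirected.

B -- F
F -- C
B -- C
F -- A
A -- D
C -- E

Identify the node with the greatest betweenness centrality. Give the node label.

Unnormalized betweenness of each node: A:4, B:0, C:4, D:0, E:0, F:6.
F has the largest value, 6, making it the main broker — the node through which the most shortest paths run.

F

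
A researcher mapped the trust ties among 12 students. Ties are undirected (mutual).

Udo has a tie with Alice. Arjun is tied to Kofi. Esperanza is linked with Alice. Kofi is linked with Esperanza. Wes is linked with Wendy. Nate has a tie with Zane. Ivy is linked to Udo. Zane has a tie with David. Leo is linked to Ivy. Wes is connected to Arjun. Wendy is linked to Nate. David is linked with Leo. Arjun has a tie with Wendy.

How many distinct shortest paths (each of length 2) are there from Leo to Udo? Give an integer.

The shortest distance is 2, and the only length-2 path is Leo–Ivy–Udo. So there is exactly 1 shortest path.

1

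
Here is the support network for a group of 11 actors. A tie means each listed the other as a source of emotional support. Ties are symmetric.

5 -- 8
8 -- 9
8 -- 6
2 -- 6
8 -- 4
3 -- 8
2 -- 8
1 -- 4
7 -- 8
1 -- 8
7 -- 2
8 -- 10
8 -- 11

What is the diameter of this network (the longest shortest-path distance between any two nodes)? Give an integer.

2

Eccentricity of each node (its greatest distance to any other): 1:2, 2:2, 3:2, 4:2, 5:2, 6:2, 7:2, 8:1, 9:2, 10:2, 11:2.
The maximum eccentricity is 2, realized for instance by the pair 4–11 via 4 – 8 – 11. So the diameter is 2.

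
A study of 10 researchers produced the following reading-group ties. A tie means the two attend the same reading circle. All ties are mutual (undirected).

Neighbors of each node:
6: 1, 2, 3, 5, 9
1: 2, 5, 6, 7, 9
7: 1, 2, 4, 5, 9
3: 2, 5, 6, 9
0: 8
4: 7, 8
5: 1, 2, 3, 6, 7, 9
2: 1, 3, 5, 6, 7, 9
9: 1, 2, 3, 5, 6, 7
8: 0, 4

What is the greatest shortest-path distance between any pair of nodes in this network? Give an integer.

5

Eccentricity of each node (its greatest distance to any other): 0:5, 1:4, 2:4, 3:5, 4:3, 5:4, 6:5, 7:3, 8:4, 9:4.
The maximum eccentricity is 5, realized for instance by the pair 3–0 via 3 – 5 – 7 – 4 – 8 – 0. So the diameter is 5.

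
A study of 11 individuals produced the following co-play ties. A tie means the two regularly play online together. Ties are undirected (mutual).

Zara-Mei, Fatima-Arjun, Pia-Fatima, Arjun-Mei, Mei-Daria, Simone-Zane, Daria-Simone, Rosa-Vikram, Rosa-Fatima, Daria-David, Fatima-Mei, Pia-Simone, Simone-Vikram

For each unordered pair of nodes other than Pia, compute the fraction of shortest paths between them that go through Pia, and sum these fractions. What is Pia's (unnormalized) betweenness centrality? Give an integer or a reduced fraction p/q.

Pairs whose geodesics pass through Pia — Fatima–Simone: 1; Fatima–Zane: 1; Arjun–Simone: 1/2; Arjun–Zane: 1/2.
All other pairs contribute 0.
Summing the contributions gives betweenness(Pia) = 3.

3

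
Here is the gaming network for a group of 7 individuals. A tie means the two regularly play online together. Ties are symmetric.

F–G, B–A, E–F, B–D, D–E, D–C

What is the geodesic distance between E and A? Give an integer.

3

One shortest route is E – D – B – A, which uses 3 edges, and at distance 2 from E we only reach {B, C, G}, which does not include A. So d(E,A) = 3.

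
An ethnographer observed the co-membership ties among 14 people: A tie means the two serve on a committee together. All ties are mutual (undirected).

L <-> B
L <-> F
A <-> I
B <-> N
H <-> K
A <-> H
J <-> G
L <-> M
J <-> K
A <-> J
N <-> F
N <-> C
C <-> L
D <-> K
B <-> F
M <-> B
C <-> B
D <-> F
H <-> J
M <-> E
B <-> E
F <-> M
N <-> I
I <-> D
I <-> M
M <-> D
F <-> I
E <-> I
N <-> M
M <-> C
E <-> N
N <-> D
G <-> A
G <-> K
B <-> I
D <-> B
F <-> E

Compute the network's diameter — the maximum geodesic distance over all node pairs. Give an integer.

4

Eccentricity of each node (its greatest distance to any other): A:3, B:3, C:4, D:2, E:3, F:3, G:4, H:4, I:2, J:4, K:3, L:4, M:3, N:3.
The maximum eccentricity is 4, realized for instance by the pair H–C via H – K – D – M – C. So the diameter is 4.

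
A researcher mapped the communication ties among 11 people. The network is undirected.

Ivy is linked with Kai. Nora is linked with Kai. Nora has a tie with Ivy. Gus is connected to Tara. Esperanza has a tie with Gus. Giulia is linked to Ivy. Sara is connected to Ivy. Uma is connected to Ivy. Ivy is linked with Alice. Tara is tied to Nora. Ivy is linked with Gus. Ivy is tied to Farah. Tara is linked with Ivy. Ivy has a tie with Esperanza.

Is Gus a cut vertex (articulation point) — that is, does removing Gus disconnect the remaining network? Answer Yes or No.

Even without Gus, every remaining node can still reach every other (the residual graph is connected), so Gus is not a cut vertex.

No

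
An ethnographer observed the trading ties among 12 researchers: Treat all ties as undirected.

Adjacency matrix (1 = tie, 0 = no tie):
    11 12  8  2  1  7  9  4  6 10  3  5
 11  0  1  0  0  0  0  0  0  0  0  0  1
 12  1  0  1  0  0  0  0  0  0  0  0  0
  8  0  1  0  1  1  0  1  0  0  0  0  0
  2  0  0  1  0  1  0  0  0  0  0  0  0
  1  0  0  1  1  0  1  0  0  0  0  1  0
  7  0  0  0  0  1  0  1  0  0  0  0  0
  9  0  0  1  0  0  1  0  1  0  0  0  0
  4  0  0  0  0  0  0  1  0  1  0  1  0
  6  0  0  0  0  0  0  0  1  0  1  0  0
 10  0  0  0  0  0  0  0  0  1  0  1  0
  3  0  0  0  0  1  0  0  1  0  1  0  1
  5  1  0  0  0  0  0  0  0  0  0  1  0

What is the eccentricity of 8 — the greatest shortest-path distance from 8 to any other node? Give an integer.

Distances from 8: 1:1, 2:1, 3:2, 4:2, 5:3, 6:3, 7:2, 9:1, 10:3, 11:2, 12:1.
The largest is 3 (to 5, 10, and 6), so the eccentricity of 8 is 3.

3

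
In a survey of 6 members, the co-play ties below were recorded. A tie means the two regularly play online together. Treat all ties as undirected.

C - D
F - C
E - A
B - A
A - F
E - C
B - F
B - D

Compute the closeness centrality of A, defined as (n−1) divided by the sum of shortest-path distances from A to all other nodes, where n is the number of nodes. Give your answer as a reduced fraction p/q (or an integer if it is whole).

5/7

Distances from A: B:1, C:2, D:2, E:1, F:1. Sum = 7.
n = 6, so closeness = 5/7.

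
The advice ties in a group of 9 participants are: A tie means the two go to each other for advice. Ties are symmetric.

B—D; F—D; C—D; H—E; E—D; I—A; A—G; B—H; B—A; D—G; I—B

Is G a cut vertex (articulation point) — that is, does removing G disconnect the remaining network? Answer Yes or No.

No

Even without G, every remaining node can still reach every other (the residual graph is connected), so G is not a cut vertex.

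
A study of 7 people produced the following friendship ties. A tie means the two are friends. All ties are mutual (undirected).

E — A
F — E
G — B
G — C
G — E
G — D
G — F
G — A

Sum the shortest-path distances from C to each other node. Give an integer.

Distances from C: A:2, B:2, D:2, E:2, F:2, G:1.
Sum = 2 + 2 + 2 + 2 + 2 + 1 = 11.

11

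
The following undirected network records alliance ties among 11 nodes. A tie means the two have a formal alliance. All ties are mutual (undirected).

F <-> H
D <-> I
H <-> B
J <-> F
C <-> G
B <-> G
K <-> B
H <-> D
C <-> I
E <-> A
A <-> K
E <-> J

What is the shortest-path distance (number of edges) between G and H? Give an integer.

2

One shortest route is G – B – H, which uses 2 edges, and G and H are not directly tied, so nothing shorter exists. So d(G,H) = 2.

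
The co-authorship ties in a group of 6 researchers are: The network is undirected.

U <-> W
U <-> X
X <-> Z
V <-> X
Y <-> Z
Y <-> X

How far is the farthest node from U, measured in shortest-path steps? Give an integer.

2

Distances from U: V:2, W:1, X:1, Y:2, Z:2.
The largest is 2 (to Z, V, and Y), so the eccentricity of U is 2.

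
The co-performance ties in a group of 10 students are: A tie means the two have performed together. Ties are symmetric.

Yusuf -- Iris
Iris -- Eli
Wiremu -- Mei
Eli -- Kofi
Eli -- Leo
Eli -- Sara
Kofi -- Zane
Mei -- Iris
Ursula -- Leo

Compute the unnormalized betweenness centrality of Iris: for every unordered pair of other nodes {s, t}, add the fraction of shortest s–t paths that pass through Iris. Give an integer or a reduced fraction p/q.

Pairs whose geodesics pass through Iris — Leo–Yusuf: 1; Leo–Wiremu: 1; Leo–Mei: 1; Eli–Yusuf: 1; Eli–Wiremu: 1; Eli–Mei: 1; Sara–Yusuf: 1; Sara–Wiremu: 1; Sara–Mei: 1; Yusuf–Wiremu: 1; Yusuf–Mei: 1; Yusuf–Ursula: 1; Yusuf–Kofi: 1; Yusuf–Zane: 1 … (+6 more pairs).
All other pairs contribute 0.
Summing the contributions gives betweenness(Iris) = 20.

20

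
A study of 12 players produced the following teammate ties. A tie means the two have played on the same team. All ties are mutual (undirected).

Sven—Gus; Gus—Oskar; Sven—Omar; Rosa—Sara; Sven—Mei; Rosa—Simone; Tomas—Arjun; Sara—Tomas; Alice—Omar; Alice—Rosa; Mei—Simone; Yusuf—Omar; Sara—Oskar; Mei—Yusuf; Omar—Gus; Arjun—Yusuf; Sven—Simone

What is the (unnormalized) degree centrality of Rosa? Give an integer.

3

Rosa is directly tied to Alice, Sara, and Simone. That is 3 neighbors, so the degree of Rosa is 3.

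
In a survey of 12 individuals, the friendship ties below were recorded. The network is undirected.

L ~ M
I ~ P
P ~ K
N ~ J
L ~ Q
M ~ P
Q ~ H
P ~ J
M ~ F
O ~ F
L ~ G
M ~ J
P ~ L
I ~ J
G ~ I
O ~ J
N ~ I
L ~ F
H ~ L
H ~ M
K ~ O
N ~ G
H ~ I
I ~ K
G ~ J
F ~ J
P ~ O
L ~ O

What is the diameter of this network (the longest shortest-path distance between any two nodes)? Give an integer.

3

Eccentricity of each node (its greatest distance to any other): F:2, G:2, H:2, I:2, J:3, K:3, L:2, M:2, N:3, O:2, P:2, Q:3.
The maximum eccentricity is 3, realized for instance by the pair N–Q via N – I – H – Q. So the diameter is 3.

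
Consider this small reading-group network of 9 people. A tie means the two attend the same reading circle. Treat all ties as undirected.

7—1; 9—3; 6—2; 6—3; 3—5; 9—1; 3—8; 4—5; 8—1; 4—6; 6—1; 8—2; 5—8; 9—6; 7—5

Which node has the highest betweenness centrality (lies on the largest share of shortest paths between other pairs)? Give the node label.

Unnormalized betweenness of each node: 1:4, 2:1/3, 3:7/3, 4:1/2, 5:13/3, 6:37/6, 7:1/2, 8:7/2, 9:1/3.
6 has the largest value, 37/6, making it the main broker — the node through which the most shortest paths run.

6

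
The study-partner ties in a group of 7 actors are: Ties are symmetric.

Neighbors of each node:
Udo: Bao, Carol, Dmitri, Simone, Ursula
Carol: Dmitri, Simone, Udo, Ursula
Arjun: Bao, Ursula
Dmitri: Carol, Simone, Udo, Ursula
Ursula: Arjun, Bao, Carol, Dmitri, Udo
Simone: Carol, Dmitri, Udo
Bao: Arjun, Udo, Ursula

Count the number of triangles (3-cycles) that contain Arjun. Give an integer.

Arjun's neighbors: Bao and Ursula.
Neighbor pairs that are themselves tied: Arjun–Bao–Ursula. Each forms one triangle with Arjun, for 1 in total.

1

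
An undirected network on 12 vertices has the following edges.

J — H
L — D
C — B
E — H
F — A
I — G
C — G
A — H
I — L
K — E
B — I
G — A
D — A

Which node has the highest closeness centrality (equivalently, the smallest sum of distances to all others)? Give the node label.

Farness (sum of distances to all others) for each node — A:20, B:36, C:31, D:26, E:32, F:30, G:23, H:24, I:28, J:34, K:42, L:30.
The smallest farness is 20, for A, so A has the highest closeness.

A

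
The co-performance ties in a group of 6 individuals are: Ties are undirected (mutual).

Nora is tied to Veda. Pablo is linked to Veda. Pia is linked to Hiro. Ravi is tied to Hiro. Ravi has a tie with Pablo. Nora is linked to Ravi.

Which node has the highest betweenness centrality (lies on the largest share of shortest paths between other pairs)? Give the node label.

Unnormalized betweenness of each node: Hiro:4, Nora:3/2, Pablo:3/2, Pia:0, Ravi:13/2, Veda:1/2.
Ravi has the largest value, 13/2, making it the main broker — the node through which the most shortest paths run.

Ravi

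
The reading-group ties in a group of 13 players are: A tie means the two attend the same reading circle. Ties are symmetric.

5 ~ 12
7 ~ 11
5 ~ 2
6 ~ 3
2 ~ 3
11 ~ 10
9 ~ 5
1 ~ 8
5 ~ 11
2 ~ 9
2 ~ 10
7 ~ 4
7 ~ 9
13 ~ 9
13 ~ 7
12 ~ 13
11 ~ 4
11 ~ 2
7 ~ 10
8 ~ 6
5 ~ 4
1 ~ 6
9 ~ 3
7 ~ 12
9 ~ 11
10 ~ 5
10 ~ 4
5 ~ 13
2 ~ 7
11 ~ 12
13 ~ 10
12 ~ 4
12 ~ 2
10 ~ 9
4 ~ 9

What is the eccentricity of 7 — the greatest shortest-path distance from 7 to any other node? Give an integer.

4

Distances from 7: 1:4, 2:1, 3:2, 4:1, 5:2, 6:3, 8:4, 9:1, 10:1, 11:1, 12:1, 13:1.
The largest is 4 (to 1 and 8), so the eccentricity of 7 is 4.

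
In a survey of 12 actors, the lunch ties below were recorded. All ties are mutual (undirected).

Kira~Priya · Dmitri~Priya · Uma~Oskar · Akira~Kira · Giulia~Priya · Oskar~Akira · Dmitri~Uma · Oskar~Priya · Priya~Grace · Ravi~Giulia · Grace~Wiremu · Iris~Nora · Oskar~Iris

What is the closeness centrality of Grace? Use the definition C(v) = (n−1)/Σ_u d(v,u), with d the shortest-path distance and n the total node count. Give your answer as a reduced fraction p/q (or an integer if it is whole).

Distances from Grace: Akira:3, Dmitri:2, Giulia:2, Iris:3, Kira:2, Nora:4, Oskar:2, Priya:1, Ravi:3, Uma:3, Wiremu:1. Sum = 26.
n = 12, so closeness = 11/26.

11/26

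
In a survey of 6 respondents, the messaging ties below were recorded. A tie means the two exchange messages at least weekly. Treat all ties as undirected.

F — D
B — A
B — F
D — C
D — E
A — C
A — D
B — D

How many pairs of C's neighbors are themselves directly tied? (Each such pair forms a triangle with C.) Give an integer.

C's neighbors: A and D.
Neighbor pairs that are themselves tied: C–A–D. Each forms one triangle with C, for 1 in total.

1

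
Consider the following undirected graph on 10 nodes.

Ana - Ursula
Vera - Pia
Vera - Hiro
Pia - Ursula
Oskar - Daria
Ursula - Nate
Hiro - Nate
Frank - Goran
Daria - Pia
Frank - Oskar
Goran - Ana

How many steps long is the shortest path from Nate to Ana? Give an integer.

One shortest route is Nate – Ursula – Ana, which uses 2 edges, and Nate and Ana are not directly tied, so nothing shorter exists. So d(Nate,Ana) = 2.

2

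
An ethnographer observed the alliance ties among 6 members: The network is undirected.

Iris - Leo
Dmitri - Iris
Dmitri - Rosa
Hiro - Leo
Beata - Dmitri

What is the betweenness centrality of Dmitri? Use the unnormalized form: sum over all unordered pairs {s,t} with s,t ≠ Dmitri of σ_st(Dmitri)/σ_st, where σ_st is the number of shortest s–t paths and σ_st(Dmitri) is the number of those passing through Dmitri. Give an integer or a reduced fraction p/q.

7

Pairs whose geodesics pass through Dmitri — Iris–Rosa: 1; Iris–Beata: 1; Leo–Rosa: 1; Leo–Beata: 1; Hiro–Rosa: 1; Hiro–Beata: 1; Rosa–Beata: 1.
All other pairs contribute 0.
Summing the contributions gives betweenness(Dmitri) = 7.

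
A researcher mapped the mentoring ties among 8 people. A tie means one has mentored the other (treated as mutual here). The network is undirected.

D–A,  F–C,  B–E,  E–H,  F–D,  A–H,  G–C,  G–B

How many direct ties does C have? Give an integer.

2

C is directly tied to F and G. That is 2 neighbors, so the degree of C is 2.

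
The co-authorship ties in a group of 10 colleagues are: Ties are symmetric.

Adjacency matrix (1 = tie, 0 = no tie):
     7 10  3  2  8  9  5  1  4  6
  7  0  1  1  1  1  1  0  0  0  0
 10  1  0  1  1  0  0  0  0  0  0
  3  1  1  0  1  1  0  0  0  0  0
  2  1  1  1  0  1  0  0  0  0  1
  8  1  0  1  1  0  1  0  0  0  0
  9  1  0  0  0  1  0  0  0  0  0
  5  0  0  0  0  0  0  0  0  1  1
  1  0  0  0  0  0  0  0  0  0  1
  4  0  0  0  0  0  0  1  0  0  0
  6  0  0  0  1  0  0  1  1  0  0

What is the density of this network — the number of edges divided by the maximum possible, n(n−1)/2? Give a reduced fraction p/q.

There are 15 edges and 10 nodes, so the maximum possible is C(10,2) = 45.
Density = 15/45 = 1/3.

1/3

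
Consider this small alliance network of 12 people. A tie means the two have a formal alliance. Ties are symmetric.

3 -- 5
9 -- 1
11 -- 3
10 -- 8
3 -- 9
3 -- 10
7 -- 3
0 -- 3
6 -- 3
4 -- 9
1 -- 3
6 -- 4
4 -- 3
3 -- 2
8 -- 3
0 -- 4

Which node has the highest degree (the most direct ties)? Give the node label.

3

Degrees — 0:2, 1:2, 2:1, 3:11, 4:4, 5:1, 6:2, 7:1, 8:2, 9:3, 10:2, 11:1.
The maximum is 11, attained only by 3.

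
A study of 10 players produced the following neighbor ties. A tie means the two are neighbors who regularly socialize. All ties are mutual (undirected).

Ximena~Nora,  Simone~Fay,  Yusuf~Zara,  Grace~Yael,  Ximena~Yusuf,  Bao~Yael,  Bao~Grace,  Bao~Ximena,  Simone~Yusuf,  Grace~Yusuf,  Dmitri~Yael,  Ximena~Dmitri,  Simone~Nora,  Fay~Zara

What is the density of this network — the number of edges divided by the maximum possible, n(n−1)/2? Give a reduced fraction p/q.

There are 14 edges and 10 nodes, so the maximum possible is C(10,2) = 45.
Density = 14/45.

14/45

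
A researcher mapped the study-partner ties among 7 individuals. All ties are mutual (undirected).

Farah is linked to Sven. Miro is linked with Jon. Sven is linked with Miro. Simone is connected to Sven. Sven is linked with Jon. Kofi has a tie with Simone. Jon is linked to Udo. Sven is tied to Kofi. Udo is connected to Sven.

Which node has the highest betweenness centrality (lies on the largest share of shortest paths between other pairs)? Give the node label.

Sven

Unnormalized betweenness of each node: Farah:0, Jon:1/2, Kofi:0, Miro:0, Simone:0, Sven:23/2, Udo:0.
Sven has the largest value, 23/2, making it the main broker — the node through which the most shortest paths run.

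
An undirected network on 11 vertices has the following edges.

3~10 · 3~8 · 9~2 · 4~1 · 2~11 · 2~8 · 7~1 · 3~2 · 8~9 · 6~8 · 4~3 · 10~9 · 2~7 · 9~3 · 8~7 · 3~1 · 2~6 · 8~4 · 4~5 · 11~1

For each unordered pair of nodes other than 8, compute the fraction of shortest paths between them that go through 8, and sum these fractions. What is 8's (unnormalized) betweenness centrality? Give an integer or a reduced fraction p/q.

Pairs whose geodesics pass through 8 — 10–6: 2/4; 10–7: 2/5; 1–6: 3/6; 5–2: 1/2; 5–6: 1; 5–9: 1/2; 5–7: 1/2; 2–4: 1/2; 3–6: 1/2; 3–7: 1/3; 6–9: 1/2; 6–4: 1; 6–7: 1/2; 9–4: 1/2 … (+2 more pairs).
All other pairs contribute 0.
Summing the contributions gives betweenness(8) = 131/15.

131/15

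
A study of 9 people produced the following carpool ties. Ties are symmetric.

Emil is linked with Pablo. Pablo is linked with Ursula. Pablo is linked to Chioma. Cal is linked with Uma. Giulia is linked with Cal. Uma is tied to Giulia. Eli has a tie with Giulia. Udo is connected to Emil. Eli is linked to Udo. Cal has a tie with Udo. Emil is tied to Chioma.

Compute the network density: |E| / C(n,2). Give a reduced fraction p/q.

11/36

There are 11 edges and 9 nodes, so the maximum possible is C(9,2) = 36.
Density = 11/36.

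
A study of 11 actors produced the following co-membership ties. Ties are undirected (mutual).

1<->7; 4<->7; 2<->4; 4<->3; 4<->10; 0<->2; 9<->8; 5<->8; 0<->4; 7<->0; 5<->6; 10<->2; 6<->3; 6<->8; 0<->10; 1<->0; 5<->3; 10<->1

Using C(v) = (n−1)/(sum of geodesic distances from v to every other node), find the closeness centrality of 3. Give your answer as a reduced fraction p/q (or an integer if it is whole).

10/19

Distances from 3: 0:2, 1:3, 2:2, 4:1, 5:1, 6:1, 7:2, 8:2, 9:3, 10:2. Sum = 19.
n = 11, so closeness = 10/19.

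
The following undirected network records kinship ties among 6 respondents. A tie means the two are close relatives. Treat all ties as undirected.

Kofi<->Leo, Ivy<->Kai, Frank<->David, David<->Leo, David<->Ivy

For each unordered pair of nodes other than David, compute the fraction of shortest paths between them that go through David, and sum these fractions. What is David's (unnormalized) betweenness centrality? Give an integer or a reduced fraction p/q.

8

Pairs whose geodesics pass through David — Frank–Leo: 1; Frank–Kofi: 1; Frank–Ivy: 1; Frank–Kai: 1; Leo–Ivy: 1; Leo–Kai: 1; Kofi–Ivy: 1; Kofi–Kai: 1.
All other pairs contribute 0.
Summing the contributions gives betweenness(David) = 8.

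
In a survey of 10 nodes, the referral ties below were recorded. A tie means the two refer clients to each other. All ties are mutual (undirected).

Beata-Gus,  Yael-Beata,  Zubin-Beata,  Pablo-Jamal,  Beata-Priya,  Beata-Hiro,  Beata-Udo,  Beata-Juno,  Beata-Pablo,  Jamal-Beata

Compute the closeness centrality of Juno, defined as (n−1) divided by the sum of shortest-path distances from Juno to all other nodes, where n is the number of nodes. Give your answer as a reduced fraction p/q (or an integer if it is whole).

Distances from Juno: Beata:1, Gus:2, Hiro:2, Jamal:2, Pablo:2, Priya:2, Udo:2, Yael:2, Zubin:2. Sum = 17.
n = 10, so closeness = 9/17.

9/17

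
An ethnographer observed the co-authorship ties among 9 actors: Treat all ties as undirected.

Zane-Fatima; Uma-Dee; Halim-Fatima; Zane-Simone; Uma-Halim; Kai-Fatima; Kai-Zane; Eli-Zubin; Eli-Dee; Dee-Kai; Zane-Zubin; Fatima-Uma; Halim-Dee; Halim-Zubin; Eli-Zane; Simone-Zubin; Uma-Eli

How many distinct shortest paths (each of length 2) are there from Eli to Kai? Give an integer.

The shortest distance is 2. The length-2 paths are: Eli–Zane–Kai; Eli–Dee–Kai.
That gives 2 distinct shortest paths.

2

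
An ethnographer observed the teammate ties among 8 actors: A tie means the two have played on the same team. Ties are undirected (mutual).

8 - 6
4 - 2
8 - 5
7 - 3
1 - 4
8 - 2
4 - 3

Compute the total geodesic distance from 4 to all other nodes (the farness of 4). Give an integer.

Distances from 4: 1:1, 2:1, 3:1, 5:3, 6:3, 7:2, 8:2.
Sum = 1 + 1 + 1 + 3 + 3 + 2 + 2 = 13.

13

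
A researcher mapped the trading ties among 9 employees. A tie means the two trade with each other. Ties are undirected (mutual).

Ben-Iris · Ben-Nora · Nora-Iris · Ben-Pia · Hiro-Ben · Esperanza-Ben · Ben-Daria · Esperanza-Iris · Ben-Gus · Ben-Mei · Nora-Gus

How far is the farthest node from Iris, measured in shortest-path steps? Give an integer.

Distances from Iris: Ben:1, Daria:2, Esperanza:1, Gus:2, Hiro:2, Mei:2, Nora:1, Pia:2.
The largest is 2 (to Gus, Pia, Mei, Daria, and Hiro), so the eccentricity of Iris is 2.

2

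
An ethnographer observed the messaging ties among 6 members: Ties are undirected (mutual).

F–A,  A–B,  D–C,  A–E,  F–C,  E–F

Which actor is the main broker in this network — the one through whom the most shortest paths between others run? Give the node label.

Unnormalized betweenness of each node: A:4, B:0, C:4, D:0, E:0, F:6.
F has the largest value, 6, making it the main broker — the node through which the most shortest paths run.

F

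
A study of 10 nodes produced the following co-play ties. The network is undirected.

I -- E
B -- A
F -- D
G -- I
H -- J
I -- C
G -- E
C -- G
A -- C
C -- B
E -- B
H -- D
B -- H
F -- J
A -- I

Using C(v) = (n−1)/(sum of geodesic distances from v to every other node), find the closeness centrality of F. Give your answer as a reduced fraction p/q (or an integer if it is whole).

Distances from F: A:4, B:3, C:4, D:1, E:4, G:5, H:2, I:5, J:1. Sum = 29.
n = 10, so closeness = 9/29.

9/29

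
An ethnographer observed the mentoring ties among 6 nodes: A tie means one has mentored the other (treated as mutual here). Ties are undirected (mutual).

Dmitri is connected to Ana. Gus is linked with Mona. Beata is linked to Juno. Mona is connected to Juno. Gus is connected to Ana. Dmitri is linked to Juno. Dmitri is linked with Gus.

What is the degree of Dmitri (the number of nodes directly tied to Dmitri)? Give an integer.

Dmitri is directly tied to Ana, Gus, and Juno. That is 3 neighbors, so the degree of Dmitri is 3.

3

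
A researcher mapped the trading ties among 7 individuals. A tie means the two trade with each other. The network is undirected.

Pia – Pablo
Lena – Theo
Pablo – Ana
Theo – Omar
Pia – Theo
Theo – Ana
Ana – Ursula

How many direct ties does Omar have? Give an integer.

Omar is directly tied to Theo. That is 1 neighbor, so the degree of Omar is 1.

1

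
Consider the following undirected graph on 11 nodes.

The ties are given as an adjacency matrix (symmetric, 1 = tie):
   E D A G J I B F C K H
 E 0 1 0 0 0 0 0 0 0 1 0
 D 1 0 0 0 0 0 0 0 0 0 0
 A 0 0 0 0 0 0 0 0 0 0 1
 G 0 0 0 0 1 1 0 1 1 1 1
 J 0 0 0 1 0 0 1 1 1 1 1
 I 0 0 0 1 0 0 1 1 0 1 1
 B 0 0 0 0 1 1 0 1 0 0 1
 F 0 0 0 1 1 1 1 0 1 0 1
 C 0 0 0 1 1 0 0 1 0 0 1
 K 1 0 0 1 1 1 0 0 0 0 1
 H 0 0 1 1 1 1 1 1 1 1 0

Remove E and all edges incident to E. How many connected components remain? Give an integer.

Without E, the remaining ties split the others into: {D}; {A, B, C, F, G, H, I, J, K}.
That's 2 separate components.

2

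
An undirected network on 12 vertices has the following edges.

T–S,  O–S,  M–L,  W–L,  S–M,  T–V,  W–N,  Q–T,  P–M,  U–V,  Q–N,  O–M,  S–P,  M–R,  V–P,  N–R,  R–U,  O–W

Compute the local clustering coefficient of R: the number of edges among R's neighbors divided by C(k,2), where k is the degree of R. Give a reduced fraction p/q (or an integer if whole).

0

R's neighbors: M, N, and U (k = 3).
Possible neighbor pairs: C(3,2) = 3. Edges among them: none → e = 0.
Clustering(R) = 0/3 = 0.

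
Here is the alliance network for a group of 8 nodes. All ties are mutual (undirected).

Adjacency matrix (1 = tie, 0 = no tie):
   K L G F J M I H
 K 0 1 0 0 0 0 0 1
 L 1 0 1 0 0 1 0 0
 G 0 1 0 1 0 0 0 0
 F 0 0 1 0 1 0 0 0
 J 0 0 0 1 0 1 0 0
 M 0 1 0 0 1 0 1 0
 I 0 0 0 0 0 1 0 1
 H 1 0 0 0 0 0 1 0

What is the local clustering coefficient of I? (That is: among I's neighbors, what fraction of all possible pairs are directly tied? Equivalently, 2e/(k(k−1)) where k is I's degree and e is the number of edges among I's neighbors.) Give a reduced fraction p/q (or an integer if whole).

0

I's neighbors: H and M (k = 2).
Possible neighbor pairs: C(2,2) = 1. Edges among them: none → e = 0.
Clustering(I) = 0/1.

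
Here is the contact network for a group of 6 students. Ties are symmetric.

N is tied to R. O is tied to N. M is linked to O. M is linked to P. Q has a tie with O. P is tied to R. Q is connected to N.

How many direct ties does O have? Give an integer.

3

O is directly tied to M, N, and Q. That is 3 neighbors, so the degree of O is 3.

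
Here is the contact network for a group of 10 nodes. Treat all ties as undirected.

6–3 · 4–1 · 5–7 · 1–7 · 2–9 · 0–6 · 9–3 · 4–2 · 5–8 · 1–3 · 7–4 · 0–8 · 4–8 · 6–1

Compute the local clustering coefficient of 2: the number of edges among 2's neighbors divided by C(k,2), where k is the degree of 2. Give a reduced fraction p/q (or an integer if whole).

0

2's neighbors: 4 and 9 (k = 2).
Possible neighbor pairs: C(2,2) = 1. Edges among them: none → e = 0.
Clustering(2) = 0/1.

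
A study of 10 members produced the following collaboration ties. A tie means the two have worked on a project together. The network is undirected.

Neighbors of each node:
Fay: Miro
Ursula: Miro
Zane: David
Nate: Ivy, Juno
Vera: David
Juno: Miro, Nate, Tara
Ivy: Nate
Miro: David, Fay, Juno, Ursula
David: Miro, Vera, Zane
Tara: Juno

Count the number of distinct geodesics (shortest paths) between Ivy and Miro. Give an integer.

The shortest distance is 3, and the only length-3 path is Ivy–Nate–Juno–Miro. So there is exactly 1 shortest path.

1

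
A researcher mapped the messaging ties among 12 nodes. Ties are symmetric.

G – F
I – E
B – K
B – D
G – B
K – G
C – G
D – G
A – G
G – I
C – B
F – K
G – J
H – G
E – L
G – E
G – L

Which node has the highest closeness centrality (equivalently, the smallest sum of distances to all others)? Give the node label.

G

Farness (sum of distances to all others) for each node — A:21, B:18, C:20, D:20, E:19, F:20, G:11, H:21, I:20, J:21, K:19, L:20.
The smallest farness is 11, for G, so G has the highest closeness.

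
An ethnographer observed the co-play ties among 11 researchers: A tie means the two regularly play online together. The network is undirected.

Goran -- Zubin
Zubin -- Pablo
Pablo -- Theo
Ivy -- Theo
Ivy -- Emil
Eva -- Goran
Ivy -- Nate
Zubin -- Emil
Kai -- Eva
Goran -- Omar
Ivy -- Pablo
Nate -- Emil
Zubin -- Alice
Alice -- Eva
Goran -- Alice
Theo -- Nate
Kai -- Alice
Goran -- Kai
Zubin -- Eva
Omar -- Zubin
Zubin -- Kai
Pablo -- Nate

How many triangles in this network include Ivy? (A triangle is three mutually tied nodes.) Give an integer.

Ivy's neighbors: Emil, Nate, Pablo, and Theo.
Neighbor pairs that are themselves tied: Ivy–Emil–Nate; Ivy–Nate–Pablo; Ivy–Nate–Theo; Ivy–Pablo–Theo. Each forms one triangle with Ivy, for 4 in total.

4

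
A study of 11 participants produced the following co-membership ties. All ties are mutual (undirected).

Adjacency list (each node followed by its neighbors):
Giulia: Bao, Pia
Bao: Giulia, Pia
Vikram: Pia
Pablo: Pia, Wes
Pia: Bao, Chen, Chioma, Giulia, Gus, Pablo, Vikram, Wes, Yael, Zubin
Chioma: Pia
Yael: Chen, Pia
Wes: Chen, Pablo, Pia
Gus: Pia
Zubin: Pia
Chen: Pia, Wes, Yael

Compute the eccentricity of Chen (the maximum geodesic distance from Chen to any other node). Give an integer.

2

Distances from Chen: Bao:2, Chioma:2, Giulia:2, Gus:2, Pablo:2, Pia:1, Vikram:2, Wes:1, Yael:1, Zubin:2.
The largest is 2 (to Gus, Zubin, Vikram, Chioma, Pablo, Giulia, and Bao), so the eccentricity of Chen is 2.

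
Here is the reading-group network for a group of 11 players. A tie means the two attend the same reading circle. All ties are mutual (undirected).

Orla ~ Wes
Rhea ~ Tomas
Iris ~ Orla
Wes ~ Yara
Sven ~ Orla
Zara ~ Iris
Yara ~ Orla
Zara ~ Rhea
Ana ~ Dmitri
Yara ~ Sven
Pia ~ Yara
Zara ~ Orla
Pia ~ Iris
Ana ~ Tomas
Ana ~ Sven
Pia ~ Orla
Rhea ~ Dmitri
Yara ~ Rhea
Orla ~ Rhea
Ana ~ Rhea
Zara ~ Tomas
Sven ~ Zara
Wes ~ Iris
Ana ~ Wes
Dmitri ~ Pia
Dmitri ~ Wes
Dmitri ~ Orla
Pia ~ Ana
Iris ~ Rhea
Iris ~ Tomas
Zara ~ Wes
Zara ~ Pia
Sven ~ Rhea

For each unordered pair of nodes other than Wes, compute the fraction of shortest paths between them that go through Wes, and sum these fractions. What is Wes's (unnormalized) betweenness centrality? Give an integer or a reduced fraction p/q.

21/10

Pairs whose geodesics pass through Wes — Zara–Dmitri: 1/4; Zara–Ana: 1/5; Zara–Yara: 1/5; Dmitri–Yara: 1/4; Dmitri–Iris: 1/4; Ana–Yara: 1/4; Ana–Orla: 1/5; Ana–Iris: 1/4; Yara–Iris: 1/4.
All other pairs contribute 0.
Summing the contributions gives betweenness(Wes) = 21/10.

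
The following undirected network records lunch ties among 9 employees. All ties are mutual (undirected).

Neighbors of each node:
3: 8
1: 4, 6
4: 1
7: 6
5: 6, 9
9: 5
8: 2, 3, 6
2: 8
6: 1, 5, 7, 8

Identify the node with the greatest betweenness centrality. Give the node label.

6

Unnormalized betweenness of each node: 1:7, 2:0, 3:0, 4:0, 5:7, 6:23, 7:0, 8:13, 9:0.
6 has the largest value, 23, making it the main broker — the node through which the most shortest paths run.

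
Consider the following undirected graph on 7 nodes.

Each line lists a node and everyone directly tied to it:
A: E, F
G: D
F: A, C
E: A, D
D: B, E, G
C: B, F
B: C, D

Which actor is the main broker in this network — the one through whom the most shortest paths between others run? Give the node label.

Unnormalized betweenness of each node: A:5/2, B:7/2, C:5/2, D:7, E:7/2, F:2, G:0.
D has the largest value, 7, making it the main broker — the node through which the most shortest paths run.

D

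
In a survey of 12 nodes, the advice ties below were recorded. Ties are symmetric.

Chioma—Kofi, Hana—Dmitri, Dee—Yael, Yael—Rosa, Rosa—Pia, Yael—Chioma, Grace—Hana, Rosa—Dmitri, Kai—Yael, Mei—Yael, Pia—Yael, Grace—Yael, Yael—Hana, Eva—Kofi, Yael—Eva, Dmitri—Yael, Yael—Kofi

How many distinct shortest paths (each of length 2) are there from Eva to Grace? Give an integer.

1

The shortest distance is 2, and the only length-2 path is Eva–Yael–Grace. So there is exactly 1 shortest path.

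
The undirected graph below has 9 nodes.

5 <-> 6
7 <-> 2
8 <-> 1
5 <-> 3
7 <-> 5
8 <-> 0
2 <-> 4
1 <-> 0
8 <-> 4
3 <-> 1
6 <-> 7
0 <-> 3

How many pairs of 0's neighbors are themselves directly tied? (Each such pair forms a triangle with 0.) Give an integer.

0's neighbors: 1, 3, and 8.
Neighbor pairs that are themselves tied: 0–1–3; 0–1–8. Each forms one triangle with 0, for 2 in total.

2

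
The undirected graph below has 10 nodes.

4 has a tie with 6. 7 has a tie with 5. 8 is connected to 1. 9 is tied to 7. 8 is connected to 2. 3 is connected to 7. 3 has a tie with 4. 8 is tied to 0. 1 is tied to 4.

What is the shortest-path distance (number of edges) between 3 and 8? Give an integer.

3

One shortest route is 3 – 4 – 1 – 8, which uses 3 edges, and at distance 2 from 3 we only reach {1, 5, 6, 9}, which does not include 8. So d(3,8) = 3.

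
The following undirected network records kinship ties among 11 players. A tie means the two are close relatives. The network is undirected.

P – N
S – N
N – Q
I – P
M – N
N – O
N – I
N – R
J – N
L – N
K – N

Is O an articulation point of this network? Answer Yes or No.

No

Even without O, every remaining node can still reach every other (the residual graph is connected), so O is not a cut vertex.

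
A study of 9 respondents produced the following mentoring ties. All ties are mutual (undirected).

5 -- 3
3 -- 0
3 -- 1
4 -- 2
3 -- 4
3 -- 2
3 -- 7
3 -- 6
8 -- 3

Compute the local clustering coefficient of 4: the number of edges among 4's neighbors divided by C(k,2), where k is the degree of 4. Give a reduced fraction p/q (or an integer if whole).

4's neighbors: 2 and 3 (k = 2).
Possible neighbor pairs: C(2,2) = 1. Edges among them: 2–3 → e = 1.
Clustering(4) = 1/1.

1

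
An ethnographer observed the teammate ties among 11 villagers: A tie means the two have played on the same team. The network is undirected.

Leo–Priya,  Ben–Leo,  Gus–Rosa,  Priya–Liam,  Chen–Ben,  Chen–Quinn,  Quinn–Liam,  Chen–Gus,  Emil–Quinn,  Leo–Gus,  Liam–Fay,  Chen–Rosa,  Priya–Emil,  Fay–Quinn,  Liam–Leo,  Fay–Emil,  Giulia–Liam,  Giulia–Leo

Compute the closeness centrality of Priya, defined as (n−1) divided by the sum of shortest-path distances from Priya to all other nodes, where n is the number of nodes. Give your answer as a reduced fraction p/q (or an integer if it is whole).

Distances from Priya: Ben:2, Chen:3, Emil:1, Fay:2, Giulia:2, Gus:2, Leo:1, Liam:1, Quinn:2, Rosa:3. Sum = 19.
n = 11, so closeness = 10/19.

10/19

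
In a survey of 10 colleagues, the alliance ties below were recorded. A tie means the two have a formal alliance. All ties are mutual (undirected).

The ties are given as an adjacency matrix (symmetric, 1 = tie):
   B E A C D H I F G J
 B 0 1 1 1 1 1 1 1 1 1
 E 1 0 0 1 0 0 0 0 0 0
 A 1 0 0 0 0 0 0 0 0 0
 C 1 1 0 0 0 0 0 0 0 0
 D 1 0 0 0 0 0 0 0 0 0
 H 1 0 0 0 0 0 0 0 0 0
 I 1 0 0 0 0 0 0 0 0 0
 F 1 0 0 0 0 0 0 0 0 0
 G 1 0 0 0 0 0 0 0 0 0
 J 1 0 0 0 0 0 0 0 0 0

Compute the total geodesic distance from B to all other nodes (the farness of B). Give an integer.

Distances from B: A:1, C:1, D:1, E:1, F:1, G:1, H:1, I:1, J:1.
Sum = 1 + 1 + 1 + 1 + 1 + 1 + 1 + 1 + 1 = 9.

9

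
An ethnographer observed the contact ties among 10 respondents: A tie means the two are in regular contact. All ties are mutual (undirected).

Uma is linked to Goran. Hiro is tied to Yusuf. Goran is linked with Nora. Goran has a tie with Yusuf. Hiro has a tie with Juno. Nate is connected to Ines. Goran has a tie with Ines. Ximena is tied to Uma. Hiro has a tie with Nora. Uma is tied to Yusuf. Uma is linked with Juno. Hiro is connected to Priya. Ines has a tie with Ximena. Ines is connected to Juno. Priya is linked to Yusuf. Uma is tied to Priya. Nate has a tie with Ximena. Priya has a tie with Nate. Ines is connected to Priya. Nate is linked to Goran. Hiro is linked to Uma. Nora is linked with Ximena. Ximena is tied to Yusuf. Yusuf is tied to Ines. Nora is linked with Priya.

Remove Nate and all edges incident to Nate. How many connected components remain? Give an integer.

1

Nate's neighbors (Goran, Ines, Priya, and Ximena) remain reachable from one another through other ties, so the rest of the network stays in one piece.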